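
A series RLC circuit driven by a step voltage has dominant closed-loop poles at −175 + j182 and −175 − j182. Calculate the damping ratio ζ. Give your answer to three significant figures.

ζ ≈ 0.693

The poles are at −σ ± jω_d with σ = 175 and ω_d = 182, so ω_n = √(σ²+ω_d²) = 252 rad/s and ζ = σ/ω_n = 0.693.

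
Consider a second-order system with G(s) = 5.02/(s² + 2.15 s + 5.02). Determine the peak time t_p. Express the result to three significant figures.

t_p ≈ 1.60 s

Matching coefficients with s² + 2ζω_n s + ω_n² gives ω_n² = 5.02 ⇒ ω_n = 2.24 rad/s, and ζ = 2.15/(2ω_n) = 0.480.
ω_d = 2.24·√(1 − 0.480²) = 1.97 rad/s. Then t_p = π/ω_d = 1.60 s.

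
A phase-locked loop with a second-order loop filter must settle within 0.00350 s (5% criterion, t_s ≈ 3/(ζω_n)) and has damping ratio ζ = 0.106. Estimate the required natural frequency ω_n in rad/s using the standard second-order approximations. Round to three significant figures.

ω_n ≈ 8090 rad/s

Rearranging t_s ≈ 3/(ζω_n) gives ω_n = 3/(ζ·t_s) = 3/(0.106 × 0.00350) = 8090 rad/s.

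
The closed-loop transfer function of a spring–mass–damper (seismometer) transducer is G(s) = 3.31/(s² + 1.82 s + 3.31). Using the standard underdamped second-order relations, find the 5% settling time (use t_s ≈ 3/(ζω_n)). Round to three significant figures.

t_s ≈ 3.30 s

Matching coefficients with s² + 2ζω_n s + ω_n² gives ω_n² = 3.31 ⇒ ω_n = 1.82 rad/s, and ζ = 1.82/(2ω_n) = 0.500.
t_s ≈ 3/(ζω_n) = 3/(0.500·1.82) = 3.30 s.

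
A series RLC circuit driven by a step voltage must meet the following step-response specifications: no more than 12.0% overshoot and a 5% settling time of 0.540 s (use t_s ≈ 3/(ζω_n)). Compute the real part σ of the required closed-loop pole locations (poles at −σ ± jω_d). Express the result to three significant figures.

The settling-time spec alone fixes σ = ζω_n = 3/t_s = 3/0.540 = 5.56.
(Overshoot then fixes ζ = 0.559 and hence ω_d = σ·√(1−ζ²)/ζ = 8.23 rad/s.)

σ ≈ 5.56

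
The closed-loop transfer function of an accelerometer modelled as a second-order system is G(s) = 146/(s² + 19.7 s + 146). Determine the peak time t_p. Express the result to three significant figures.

t_p ≈ 0.449 s

Matching coefficients with s² + 2ζω_n s + ω_n² gives ω_n² = 146 ⇒ ω_n = 12.1 rad/s, and ζ = 19.7/(2ω_n) = 0.815.
ω_d = 12.1·√(1 − 0.815²) = 7.00 rad/s. Then t_p = π/ω_d = 0.449 s.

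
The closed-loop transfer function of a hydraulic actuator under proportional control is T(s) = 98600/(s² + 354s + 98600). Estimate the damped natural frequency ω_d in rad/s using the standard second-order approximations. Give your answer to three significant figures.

Matching coefficients with s² + 2ζω_n s + ω_n² gives ω_n² = 98600 ⇒ ω_n = 314 rad/s, and ζ = 354/(2ω_n) = 0.564.
ω_d = 314·√(1 − 0.564²) = 259 rad/s.

ω_d ≈ 259 rad/s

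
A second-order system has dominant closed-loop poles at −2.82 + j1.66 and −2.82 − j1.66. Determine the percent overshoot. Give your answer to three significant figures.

%OS ≈ 0.481%

With σ = 2.82, ω_d = 1.66: ω_n = √(σ²+ω_d²) = 3.27 rad/s, ζ = σ/ω_n = 0.862.
%OS = 100 e^{−πζ/√(1−ζ²)} with ζ = 0.862 gives 0.481%.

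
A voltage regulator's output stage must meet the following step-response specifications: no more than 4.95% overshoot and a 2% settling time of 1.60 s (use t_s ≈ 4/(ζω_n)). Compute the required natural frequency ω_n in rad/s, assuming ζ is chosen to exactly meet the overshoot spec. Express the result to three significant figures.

ζ = −ln(OS)/√(π² + (ln OS)²). With OS = 0.0495, ln OS = −3.006 and ζ = 3.006/4.348 = 0.691.
Then ω_n = 4/(ζ t_s) = 4/(0.691 × 1.60) = 3.62 rad/s.

ω_n ≈ 3.62 rad/s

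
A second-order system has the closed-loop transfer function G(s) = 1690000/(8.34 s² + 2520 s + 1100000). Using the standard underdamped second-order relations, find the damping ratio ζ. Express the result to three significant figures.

ζ ≈ 0.416

Dividing through by 8.34: denominator becomes s² + 302.2 s + 131900.
So ω_n = √131900 = 363 rad/s and ζ = 302.2/(2·363) = 0.416.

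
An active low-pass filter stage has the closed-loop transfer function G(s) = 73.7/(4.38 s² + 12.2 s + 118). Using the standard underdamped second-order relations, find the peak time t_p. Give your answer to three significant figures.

t_p ≈ 0.628 s

Dividing through by 4.38: denominator becomes s² + 2.785 s + 26.94.
So ω_n = √26.94 = 5.19 rad/s and ζ = 2.785/(2·5.19) = 0.268.
ω_d = 5.19·√(1 − 0.268²) = 5.00 rad/s. t_p = π/ω_d = 0.628 s.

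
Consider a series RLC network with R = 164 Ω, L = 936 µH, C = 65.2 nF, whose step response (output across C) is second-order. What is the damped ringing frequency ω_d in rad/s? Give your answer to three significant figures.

For a series RLC circuit (capacitor voltage as output), ω_n = 1/√(LC) = 1/√(936 µH · 65.2 nF) = 128000 rad/s.
ζ = (R/2)·√(C/L) = (164/2)·√(65.2 nF/936 µH) = 0.684.
ω_d = ω_n√(1−ζ²) = 93300 rad/s.

ω_d ≈ 93300 rad/s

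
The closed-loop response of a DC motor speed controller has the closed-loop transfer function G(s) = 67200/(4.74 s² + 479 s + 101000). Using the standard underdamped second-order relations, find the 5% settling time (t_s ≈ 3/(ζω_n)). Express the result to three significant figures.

Dividing through by 4.74: denominator becomes s² + 101.1 s + 21310.
So ω_n = √21310 = 146 rad/s and ζ = 101.1/(2·146) = 0.346.
t_s ≈ 3/(ζω_n) = 0.0594 s.

t_s ≈ 0.0594 s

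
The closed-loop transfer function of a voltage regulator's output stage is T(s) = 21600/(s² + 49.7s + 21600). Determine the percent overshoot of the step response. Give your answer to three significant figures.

Matching coefficients with s² + 2ζω_n s + ω_n² gives ω_n² = 21600 ⇒ ω_n = 147 rad/s, and ζ = 49.7/(2ω_n) = 0.169.
Overshoot: exp(−π·0.169/√(1−0.169²)) = 0.583, i.e. 58.3%.

%OS ≈ 58.3%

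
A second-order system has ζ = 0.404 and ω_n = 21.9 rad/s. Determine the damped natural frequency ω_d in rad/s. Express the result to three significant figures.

ω_d = ω_n√(1−ζ²) = 21.9·√0.837 = 20.0 rad/s.

ω_d ≈ 20.0 rad/s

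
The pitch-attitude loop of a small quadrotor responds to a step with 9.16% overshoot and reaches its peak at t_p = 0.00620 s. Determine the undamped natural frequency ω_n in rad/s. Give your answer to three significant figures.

The overshoot fixes ζ = −ln(OS)/√(π²+ln²(OS)) = 0.606.
t_p = π/ω_d ⇒ ω_d = 507 rad/s; then ω_n = ω_d/√(1−ζ²) = 637 rad/s.

ω_n ≈ 637 rad/s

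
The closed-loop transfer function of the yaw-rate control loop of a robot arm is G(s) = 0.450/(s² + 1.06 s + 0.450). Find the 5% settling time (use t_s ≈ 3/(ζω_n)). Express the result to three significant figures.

Matching coefficients with s² + 2ζω_n s + ω_n² gives ω_n² = 0.450 ⇒ ω_n = 0.671 rad/s, and ζ = 1.06/(2ω_n) = 0.790.
t_s ≈ 3/(ζω_n) = 3/(0.790·0.671) = 5.66 s.

t_s ≈ 5.66 s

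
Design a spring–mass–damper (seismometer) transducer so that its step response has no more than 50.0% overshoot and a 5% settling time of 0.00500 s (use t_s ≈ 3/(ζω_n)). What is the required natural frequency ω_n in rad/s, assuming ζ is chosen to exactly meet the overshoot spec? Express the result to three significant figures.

ω_n ≈ 2780 rad/s

From %OS = 100·exp(−πζ/√(1−ζ²)), invert to get ζ = −ln(OS)/√(π² + ln²(OS)) with OS = 0.500.
−ln 0.500 = 0.6931, so ζ = 0.6931/√(π² + 0.4805) = 0.215.
Then ω_n = 3/(ζ t_s) = 3/(0.215 × 0.00500) = 2780 rad/s.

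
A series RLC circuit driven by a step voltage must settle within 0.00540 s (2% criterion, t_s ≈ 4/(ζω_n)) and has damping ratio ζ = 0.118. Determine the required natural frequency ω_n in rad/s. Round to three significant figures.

ω_n ≈ 6280 rad/s

Rearranging t_s ≈ 4/(ζω_n) gives ω_n = 4/(ζ·t_s) = 4/(0.118 × 0.00540) = 6280 rad/s.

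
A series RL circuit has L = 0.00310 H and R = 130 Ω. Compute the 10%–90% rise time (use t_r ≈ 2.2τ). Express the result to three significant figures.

τ = L/R = 0.00310/130 = 0.0000238 s.
t_r ≈ 2.2τ = 0.0000525 s.

t_r ≈ 0.0000525 s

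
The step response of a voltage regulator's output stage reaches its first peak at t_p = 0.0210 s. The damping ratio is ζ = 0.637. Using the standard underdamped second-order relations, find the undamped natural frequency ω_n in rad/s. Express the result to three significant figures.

Peak time t_p = π/ω_d, so ω_d = π/t_p = π/0.0210 = 150 rad/s.
ω_n = ω_d/√(1−ζ²) = 150/√0.594 = 194 rad/s.

ω_n ≈ 194 rad/s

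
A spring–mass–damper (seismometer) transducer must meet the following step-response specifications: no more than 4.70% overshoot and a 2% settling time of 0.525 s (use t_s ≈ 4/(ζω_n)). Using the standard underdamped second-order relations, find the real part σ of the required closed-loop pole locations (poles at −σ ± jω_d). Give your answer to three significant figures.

The settling-time spec alone fixes σ = ζω_n = 4/t_s = 4/0.525 = 7.62.
(Overshoot then fixes ζ = 0.697 and hence ω_d = σ·√(1−ζ²)/ζ = 7.83 rad/s.)

σ ≈ 7.62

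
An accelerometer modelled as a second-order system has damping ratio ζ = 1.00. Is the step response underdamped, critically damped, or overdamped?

critically damped

Since ζ = 1, the system is critically damped.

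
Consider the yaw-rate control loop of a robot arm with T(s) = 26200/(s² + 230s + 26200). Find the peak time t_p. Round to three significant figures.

ω_n = √26200 = 162 rad/s; ζ = 230/(2·162) = 0.710.
ω_d = 162·√(1 − 0.710²) = 114 rad/s. Then t_p = π/ω_d = 0.0276 s.

t_p ≈ 0.0276 s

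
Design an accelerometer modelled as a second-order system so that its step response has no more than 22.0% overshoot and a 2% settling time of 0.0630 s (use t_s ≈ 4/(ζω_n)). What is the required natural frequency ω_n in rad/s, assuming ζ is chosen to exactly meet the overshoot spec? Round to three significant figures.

ω_n ≈ 146 rad/s

ζ = −ln(OS)/√(π² + (ln OS)²). With OS = 0.220, ln OS = −1.514 and ζ = 1.514/3.487 = 0.434.
Then ω_n = 4/(ζ t_s) = 4/(0.434 × 0.0630) = 146 rad/s.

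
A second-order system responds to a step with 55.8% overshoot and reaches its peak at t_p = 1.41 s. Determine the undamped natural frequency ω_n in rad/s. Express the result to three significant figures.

ω_n ≈ 2.27 rad/s

From the overshoot, ζ = −ln(OS)/√(π²+ln²(OS)) = 0.183.
t_p = π/ω_d ⇒ ω_d = 2.23 rad/s; then ω_n = ω_d/√(1−ζ²) = 2.27 rad/s.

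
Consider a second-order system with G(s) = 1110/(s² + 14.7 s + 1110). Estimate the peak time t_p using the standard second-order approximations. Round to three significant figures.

t_p ≈ 0.0967 s

Matching coefficients with s² + 2ζω_n s + ω_n² gives ω_n² = 1110 ⇒ ω_n = 33.3 rad/s, and ζ = 14.7/(2ω_n) = 0.221.
ω_d = ω_n√(1−ζ²) = 32.5 rad/s. Then t_p = π/ω_d = 0.0967 s.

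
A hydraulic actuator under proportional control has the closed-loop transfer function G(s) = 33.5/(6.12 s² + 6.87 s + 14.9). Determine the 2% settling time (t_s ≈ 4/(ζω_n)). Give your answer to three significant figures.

t_s ≈ 7.13 s

Dividing through by 6.12: denominator becomes s² + 1.123 s + 2.435.
So ω_n = √2.435 = 1.56 rad/s and ζ = 1.123/(2·1.56) = 0.360.
t_s ≈ 4/(ζω_n) = 7.13 s.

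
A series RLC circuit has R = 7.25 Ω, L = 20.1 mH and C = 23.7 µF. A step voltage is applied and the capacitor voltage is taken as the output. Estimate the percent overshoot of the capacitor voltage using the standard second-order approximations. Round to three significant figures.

For a series RLC circuit (capacitor voltage as output), ω_n = 1/√(LC) = 1/√(20.1 mH · 23.7 µF) = 1450 rad/s.
ζ = (R/2)·√(C/L) = (7.25/2)·√(23.7 µF/20.1 mH) = 0.124.
Overshoot: exp(−π·0.124/√(1−0.124²)) = 0.674, i.e. 67.4%.

%OS ≈ 67.4%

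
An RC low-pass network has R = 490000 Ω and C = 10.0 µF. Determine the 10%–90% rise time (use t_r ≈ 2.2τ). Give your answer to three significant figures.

t_r ≈ 10.8 s

τ = RC = 490000 × 10.0 µF = 4.90 s.
t_r ≈ 2.2τ = 10.8 s.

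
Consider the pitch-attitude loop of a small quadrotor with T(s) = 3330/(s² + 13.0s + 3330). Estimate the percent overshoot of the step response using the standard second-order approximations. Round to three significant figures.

Matching coefficients with s² + 2ζω_n s + ω_n² gives ω_n² = 3330 ⇒ ω_n = 57.7 rad/s, and ζ = 13.0/(2ω_n) = 0.113.
%OS = 100·exp(−πζ/√(1−ζ²)) = 70.0%.

%OS ≈ 70.0%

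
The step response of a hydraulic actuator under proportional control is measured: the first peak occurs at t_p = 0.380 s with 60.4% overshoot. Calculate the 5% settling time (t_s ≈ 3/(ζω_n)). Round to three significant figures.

From the overshoot, ζ = −ln(OS)/√(π²+ln²(OS)) = 0.158.
t_p = π/ω_d ⇒ ω_d = 8.27 rad/s; then ω_n = ω_d/√(1−ζ²) = 8.37 rad/s.
t_s ≈ 3/(ζω_n) = 3/(0.158·8.37) = 2.26 s.

t_s ≈ 2.26 s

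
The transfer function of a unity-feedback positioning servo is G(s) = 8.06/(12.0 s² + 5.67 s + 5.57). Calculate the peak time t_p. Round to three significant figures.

Dividing through by 12.0: denominator becomes s² + 0.4725 s + 0.4642.
So ω_n = √0.4642 = 0.681 rad/s and ζ = 0.4725/(2·0.681) = 0.347.
The damped frequency ω_d = ω_n√(1−ζ²) = 0.639 rad/s. t_p = π/ω_d = 4.92 s.

t_p ≈ 4.92 s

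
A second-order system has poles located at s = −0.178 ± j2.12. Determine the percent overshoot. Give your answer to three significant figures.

With σ = 0.178, ω_d = 2.12: ω_n = √(σ²+ω_d²) = 2.13 rad/s, ζ = σ/ω_n = 0.0837.
Overshoot: exp(−π·0.0837/√(1−0.0837²)) = 0.768, i.e. 76.8%.

%OS ≈ 76.8%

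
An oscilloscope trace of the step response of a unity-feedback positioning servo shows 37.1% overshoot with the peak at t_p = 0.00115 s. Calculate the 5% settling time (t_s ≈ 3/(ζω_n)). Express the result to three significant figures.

ζ from %OS: ζ = |ln 0.371|/√(π²+ln²0.371) = 0.301.
From t_p = π/ω_d, ω_d = π/0.00115 = 2730 rad/s, so ω_n = ω_d/√(1−ζ²) = 2860 rad/s.
t_s ≈ 3/(ζω_n) = 3/(0.301·2860) = 0.00348 s.

t_s ≈ 0.00348 s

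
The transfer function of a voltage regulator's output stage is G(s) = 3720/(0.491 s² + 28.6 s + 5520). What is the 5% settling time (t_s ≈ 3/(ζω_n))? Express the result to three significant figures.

t_s ≈ 0.103 s

Dividing through by 0.491: denominator becomes s² + 58.25 s + 11240.
So ω_n = √11240 = 106 rad/s and ζ = 58.25/(2·106) = 0.275.
t_s ≈ 3/(ζω_n) = 0.103 s.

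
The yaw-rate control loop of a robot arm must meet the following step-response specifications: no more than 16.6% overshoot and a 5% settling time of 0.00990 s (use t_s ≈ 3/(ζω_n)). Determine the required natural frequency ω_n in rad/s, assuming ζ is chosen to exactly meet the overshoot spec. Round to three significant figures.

ω_n ≈ 611 rad/s

Inverting the overshoot relation: ζ = |ln 0.166|/√(π² + ln²0.166) = 0.496.
From t_s ≈ 3/(ζω_n): ω_n = 3/(ζ·t_s) = 3/(0.496·0.00990) = 611 rad/s.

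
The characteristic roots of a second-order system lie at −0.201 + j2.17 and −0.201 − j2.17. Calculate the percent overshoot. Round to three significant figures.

%OS ≈ 74.8%

With σ = 0.201, ω_d = 2.17: ω_n = √(σ²+ω_d²) = 2.18 rad/s, ζ = σ/ω_n = 0.0922.
%OS = 100 e^{−πζ/√(1−ζ²)} with ζ = 0.0922 gives 74.8%.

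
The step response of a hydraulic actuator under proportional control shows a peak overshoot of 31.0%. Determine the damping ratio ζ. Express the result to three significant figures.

Inverting the overshoot relation: ζ = |ln 0.310|/√(π² + ln²0.310) = 0.349.

ζ ≈ 0.349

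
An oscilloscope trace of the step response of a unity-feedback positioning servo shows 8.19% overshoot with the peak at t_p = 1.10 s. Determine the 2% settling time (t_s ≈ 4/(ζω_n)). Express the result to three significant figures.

t_s ≈ 1.76 s

The overshoot fixes ζ = −ln(OS)/√(π²+ln²(OS)) = 0.623.
From t_p = π/ω_d, ω_d = π/1.10 = 2.86 rad/s, so ω_n = ω_d/√(1−ζ²) = 3.65 rad/s.
t_s ≈ 4/(ζω_n) = 4/(0.623·3.65) = 1.76 s.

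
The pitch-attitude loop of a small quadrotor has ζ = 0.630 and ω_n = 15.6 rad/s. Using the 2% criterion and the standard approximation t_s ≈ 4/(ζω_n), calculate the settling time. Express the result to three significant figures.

t_s ≈ 4/(ζω_n) = 4/(0.630 × 15.6) = 0.407 s.

t_s ≈ 0.407 s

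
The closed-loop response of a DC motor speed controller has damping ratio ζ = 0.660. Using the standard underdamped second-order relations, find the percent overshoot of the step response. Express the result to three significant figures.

For an underdamped second-order system, %OS = 100·exp(−πζ/√(1−ζ²)).
πζ/√(1−ζ²) = π·0.660/√(1−0.436) = 2.760, so %OS = 100·e^(−2.760) = 6.33%.

%OS ≈ 6.33%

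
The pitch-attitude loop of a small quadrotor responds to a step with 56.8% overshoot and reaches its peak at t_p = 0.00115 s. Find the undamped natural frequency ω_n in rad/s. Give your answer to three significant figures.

ω_n ≈ 2780 rad/s

From the overshoot, ζ = −ln(OS)/√(π²+ln²(OS)) = 0.177.
From t_p = π/ω_d, ω_d = π/0.00115 = 2730 rad/s, so ω_n = ω_d/√(1−ζ²) = 2780 rad/s.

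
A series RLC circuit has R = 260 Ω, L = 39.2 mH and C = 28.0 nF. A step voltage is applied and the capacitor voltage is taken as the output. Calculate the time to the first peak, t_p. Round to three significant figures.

For a series RLC circuit (capacitor voltage as output), ω_n = 1/√(LC) = 1/√(39.2 mH · 28.0 nF) = 30200 rad/s.
ζ = (R/2)·√(C/L) = (260/2)·√(28.0 nF/39.2 mH) = 0.110.
ω_d = ω_n√(1−ζ²) = 30000 rad/s. t_p = π/ω_d = 0.000105 s.

t_p ≈ 0.000105 s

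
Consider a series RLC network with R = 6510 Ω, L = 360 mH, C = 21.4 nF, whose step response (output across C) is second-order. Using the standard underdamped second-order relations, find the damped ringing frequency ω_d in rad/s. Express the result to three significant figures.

ω_d ≈ 6930 rad/s

For a series RLC circuit (capacitor voltage as output), ω_n = 1/√(LC) = 1/√(360 mH · 21.4 nF) = 11400 rad/s.
ζ = (R/2)·√(C/L) = (6510/2)·√(21.4 nF/360 mH) = 0.794.
The damped frequency ω_d = ω_n√(1−ζ²) = 6930 rad/s.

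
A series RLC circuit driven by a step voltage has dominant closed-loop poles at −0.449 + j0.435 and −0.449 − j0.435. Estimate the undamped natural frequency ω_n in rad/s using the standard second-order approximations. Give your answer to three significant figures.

ω_n ≈ 0.625 rad/s

With σ = 0.449, ω_d = 0.435: ω_n = √(σ²+ω_d²) = 0.625 rad/s, ζ = σ/ω_n = 0.718.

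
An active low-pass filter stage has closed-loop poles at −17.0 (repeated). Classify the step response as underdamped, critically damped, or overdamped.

critically damped

Since there is a repeated negative-real pole, the response is critically damped.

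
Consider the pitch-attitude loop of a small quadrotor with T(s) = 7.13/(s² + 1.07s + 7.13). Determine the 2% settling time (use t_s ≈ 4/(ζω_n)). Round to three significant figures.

Comparing the denominator to s² + 2ζω_n s + ω_n²: ω_n = √7.13 = 2.67 rad/s, and 2ζω_n = 1.07 so ζ = 1.07/(2·2.67) = 0.200.
t_s ≈ 4/(ζω_n) = 4/(0.200·2.67) = 7.48 s.

t_s ≈ 7.48 s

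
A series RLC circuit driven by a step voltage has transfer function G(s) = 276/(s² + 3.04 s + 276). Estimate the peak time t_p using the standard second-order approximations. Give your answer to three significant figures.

Matching coefficients with s² + 2ζω_n s + ω_n² gives ω_n² = 276 ⇒ ω_n = 16.6 rad/s, and ζ = 3.04/(2ω_n) = 0.0915.
The damped frequency ω_d = ω_n√(1−ζ²) = 16.5 rad/s. Then t_p = π/ω_d = 0.190 s.

t_p ≈ 0.190 s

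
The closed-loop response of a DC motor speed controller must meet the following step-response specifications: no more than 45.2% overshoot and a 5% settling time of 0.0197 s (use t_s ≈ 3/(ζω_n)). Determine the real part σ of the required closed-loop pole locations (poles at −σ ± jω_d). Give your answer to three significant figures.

σ ≈ 152

The settling-time spec alone fixes σ = ζω_n = 3/t_s = 3/0.0197 = 152.
(Overshoot then fixes ζ = 0.245 and hence ω_d = σ·√(1−ζ²)/ζ = 602 rad/s.)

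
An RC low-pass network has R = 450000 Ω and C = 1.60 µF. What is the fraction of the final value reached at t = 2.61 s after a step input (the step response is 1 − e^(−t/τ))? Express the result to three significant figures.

y/y_∞ ≈ 0.973

τ = RC = 450000 × 1.60 µF = 0.720 s.
y(t)/y_∞ = 1 − e^(−t/τ) = 1 − e^(−2.61/0.720) = 1 − e^(−3.62) = 0.973.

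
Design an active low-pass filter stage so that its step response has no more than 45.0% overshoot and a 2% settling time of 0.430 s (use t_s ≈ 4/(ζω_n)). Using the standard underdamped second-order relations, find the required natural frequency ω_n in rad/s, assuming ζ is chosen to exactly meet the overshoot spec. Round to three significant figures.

Inverting the overshoot relation: ζ = |ln 0.450|/√(π² + ln²0.450) = 0.246.
From t_s ≈ 4/(ζω_n): ω_n = 4/(ζ·t_s) = 4/(0.246·0.430) = 37.8 rad/s.

ω_n ≈ 37.8 rad/s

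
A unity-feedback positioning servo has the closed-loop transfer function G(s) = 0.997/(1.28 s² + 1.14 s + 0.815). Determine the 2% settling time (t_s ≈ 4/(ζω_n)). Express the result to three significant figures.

t_s ≈ 8.98 s

Dividing through by 1.28: denominator becomes s² + 0.8906 s + 0.6367.
So ω_n = √0.6367 = 0.798 rad/s and ζ = 0.8906/(2·0.798) = 0.558.
t_s ≈ 4/(ζω_n) = 8.98 s.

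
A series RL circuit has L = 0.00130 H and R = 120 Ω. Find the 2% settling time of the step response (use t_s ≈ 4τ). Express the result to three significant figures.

τ = L/R = 0.00130/120 = 0.0000108 s.
t_s ≈ 4τ = 0.0000433 s.

t_s ≈ 0.0000433 s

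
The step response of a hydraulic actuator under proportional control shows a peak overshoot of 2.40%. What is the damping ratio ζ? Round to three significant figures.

ζ ≈ 0.765

From %OS = 100·exp(−πζ/√(1−ζ²)), invert to get ζ = −ln(OS)/√(π² + ln²(OS)) with OS = 0.0240.
−ln 0.0240 = 3.730, so ζ = 3.730/√(π² + 13.91) = 0.765.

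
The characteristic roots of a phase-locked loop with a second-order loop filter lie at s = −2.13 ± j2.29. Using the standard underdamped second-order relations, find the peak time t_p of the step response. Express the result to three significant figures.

t_p ≈ 1.37 s

t_p = π/ω_d with ω_d = 2.29 (the imaginary part), so t_p = 1.37 s.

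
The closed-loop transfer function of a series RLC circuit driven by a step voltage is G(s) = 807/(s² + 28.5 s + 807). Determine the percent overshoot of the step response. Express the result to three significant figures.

%OS ≈ 16.2%

Comparing the denominator to s² + 2ζω_n s + ω_n²: ω_n = √807 = 28.4 rad/s, and 2ζω_n = 28.5 so ζ = 28.5/(2·28.4) = 0.502.
%OS = 100 e^{−πζ/√(1−ζ²)} with ζ = 0.502 gives 16.2%.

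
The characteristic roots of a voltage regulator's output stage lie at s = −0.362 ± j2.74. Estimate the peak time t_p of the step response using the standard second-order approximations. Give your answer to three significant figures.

t_p = π/ω_d with ω_d = 2.74 (the imaginary part), so t_p = 1.15 s.

t_p ≈ 1.15 s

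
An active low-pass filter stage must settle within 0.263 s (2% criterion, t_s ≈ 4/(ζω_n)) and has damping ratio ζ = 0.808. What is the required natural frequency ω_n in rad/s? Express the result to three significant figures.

ω_n ≈ 18.8 rad/s

Rearranging t_s ≈ 4/(ζω_n) gives ω_n = 4/(ζ·t_s) = 4/(0.808 × 0.263) = 18.8 rad/s.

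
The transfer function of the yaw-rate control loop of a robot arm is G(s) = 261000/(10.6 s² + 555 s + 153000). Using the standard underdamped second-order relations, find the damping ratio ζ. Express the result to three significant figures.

Dividing through by 10.6: denominator becomes s² + 52.36 s + 14430.
So ω_n = √14430 = 120 rad/s and ζ = 52.36/(2·120) = 0.218.

ζ ≈ 0.218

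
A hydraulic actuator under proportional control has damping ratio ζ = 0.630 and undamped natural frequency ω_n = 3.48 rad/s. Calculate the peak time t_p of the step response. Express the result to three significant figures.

t_p ≈ 1.16 s

The damped frequency is ω_d = ω_n√(1−ζ²) = 3.48·√(1−0.397) = 2.70 rad/s.
Peak time t_p = π/ω_d = π/2.70 = 1.16 s.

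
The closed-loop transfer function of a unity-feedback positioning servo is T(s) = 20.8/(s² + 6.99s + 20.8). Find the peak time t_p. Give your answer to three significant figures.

Matching coefficients with s² + 2ζω_n s + ω_n² gives ω_n² = 20.8 ⇒ ω_n = 4.56 rad/s, and ζ = 6.99/(2ω_n) = 0.766.
The damped frequency ω_d = ω_n√(1−ζ²) = 2.93 rad/s. Then t_p = π/ω_d = 1.07 s.

t_p ≈ 1.07 s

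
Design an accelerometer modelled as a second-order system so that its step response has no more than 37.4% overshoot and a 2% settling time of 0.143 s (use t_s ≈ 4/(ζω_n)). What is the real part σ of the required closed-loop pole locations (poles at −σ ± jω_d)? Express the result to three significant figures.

σ ≈ 28.0

The settling-time spec alone fixes σ = ζω_n = 4/t_s = 4/0.143 = 28.0.
(Overshoot then fixes ζ = 0.299 and hence ω_d = σ·√(1−ζ²)/ζ = 89.4 rad/s.)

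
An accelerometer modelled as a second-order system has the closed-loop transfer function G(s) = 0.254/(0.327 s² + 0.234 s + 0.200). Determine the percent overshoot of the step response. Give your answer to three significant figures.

Dividing through by 0.327: denominator becomes s² + 0.7156 s + 0.6116.
So ω_n = √0.6116 = 0.782 rad/s and ζ = 0.7156/(2·0.782) = 0.458.
Overshoot: exp(−π·0.458/√(1−0.458²)) = 0.199, i.e. 19.9%.

%OS ≈ 19.9%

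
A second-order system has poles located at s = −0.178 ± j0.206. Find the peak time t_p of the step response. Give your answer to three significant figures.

t_p = π/ω_d with ω_d = 0.206 (the imaginary part), so t_p = 15.3 s.

t_p ≈ 15.3 s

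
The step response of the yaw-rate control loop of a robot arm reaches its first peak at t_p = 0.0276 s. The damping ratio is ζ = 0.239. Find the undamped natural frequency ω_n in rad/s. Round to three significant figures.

Peak time t_p = π/ω_d, so ω_d = π/t_p = π/0.0276 = 114 rad/s.
ω_n = ω_d/√(1−ζ²) = 114/√0.943 = 117 rad/s.

ω_n ≈ 117 rad/s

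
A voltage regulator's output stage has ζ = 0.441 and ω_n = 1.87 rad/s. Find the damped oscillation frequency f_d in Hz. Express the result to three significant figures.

ω_d = ω_n√(1−ζ²) = 1.87·√0.806 = 1.68 rad/s.
f_d = ω_d/(2π) = 0.267 Hz.

f_d ≈ 0.267 Hz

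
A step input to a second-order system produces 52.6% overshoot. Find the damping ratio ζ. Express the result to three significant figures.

ζ = −ln(OS)/√(π² + (ln OS)²). With OS = 0.526, ln OS = −0.6425 and ζ = 0.6425/3.207 = 0.200.

ζ ≈ 0.200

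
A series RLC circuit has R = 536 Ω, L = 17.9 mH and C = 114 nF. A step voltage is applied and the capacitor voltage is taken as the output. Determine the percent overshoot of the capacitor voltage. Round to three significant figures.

%OS ≈ 5.59%

For a series RLC circuit (capacitor voltage as output), ω_n = 1/√(LC) = 1/√(17.9 mH · 114 nF) = 22100 rad/s.
ζ = (R/2)·√(C/L) = (536/2)·√(114 nF/17.9 mH) = 0.676.
Overshoot: exp(−π·0.676/√(1−0.676²)) = 0.0559, i.e. 5.59%.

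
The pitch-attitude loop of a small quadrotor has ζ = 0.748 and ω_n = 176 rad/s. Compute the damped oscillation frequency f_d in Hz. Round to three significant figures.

ω_d = ω_n√(1−ζ²) = 176·√0.440 = 117 rad/s.
f_d = ω_d/(2π) = 18.6 Hz.

f_d ≈ 18.6 Hz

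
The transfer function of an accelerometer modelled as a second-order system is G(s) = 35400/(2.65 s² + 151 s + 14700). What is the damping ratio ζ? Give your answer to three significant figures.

Dividing through by 2.65: denominator becomes s² + 56.98 s + 5547.
So ω_n = √5547 = 74.5 rad/s and ζ = 56.98/(2·74.5) = 0.383.

ζ ≈ 0.383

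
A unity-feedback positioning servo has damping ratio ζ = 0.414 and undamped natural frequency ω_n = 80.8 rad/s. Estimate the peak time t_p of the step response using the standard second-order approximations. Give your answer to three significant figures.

The damped frequency is ω_d = ω_n√(1−ζ²) = 80.8·√(1−0.171) = 73.6 rad/s.
Peak time t_p = π/ω_d = π/73.6 = 0.0427 s.

t_p ≈ 0.0427 s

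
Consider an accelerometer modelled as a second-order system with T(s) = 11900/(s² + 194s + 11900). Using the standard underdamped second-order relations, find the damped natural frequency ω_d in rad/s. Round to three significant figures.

Matching coefficients with s² + 2ζω_n s + ω_n² gives ω_n² = 11900 ⇒ ω_n = 109 rad/s, and ζ = 194/(2ω_n) = 0.889.
ω_d = 109·√(1 − 0.889²) = 49.9 rad/s.

ω_d ≈ 49.9 rad/s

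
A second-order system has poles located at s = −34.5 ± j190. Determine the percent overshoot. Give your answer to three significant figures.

|pole| = ω_n = √(34.5² + 190²) = 193 rad/s; ζ = cos θ = σ/ω_n = 0.179.
%OS = 100·exp(−πζ/√(1−ζ²)) = 56.5%.

%OS ≈ 56.5%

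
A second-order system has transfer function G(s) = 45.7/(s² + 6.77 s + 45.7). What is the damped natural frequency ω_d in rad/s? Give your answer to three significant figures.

ω_n = √45.7 = 6.76 rad/s; ζ = 6.77/(2·6.76) = 0.501.
The damped frequency ω_d = ω_n√(1−ζ²) = 5.85 rad/s.

ω_d ≈ 5.85 rad/s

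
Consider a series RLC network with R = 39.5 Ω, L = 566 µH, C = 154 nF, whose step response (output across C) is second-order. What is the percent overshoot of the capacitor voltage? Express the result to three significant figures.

%OS ≈ 33.9%

For a series RLC circuit (capacitor voltage as output), ω_n = 1/√(LC) = 1/√(566 µH · 154 nF) = 107000 rad/s.
ζ = (R/2)·√(C/L) = (39.5/2)·√(154 nF/566 µH) = 0.326.
%OS = 100·exp(−πζ/√(1−ζ²)) = 33.9%.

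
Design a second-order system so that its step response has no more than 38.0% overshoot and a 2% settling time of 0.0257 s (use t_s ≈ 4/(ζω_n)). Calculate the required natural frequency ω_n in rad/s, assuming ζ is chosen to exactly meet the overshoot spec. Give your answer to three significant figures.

ζ = −ln(OS)/√(π² + (ln OS)²). With OS = 0.380, ln OS = −0.9676 and ζ = 0.9676/3.287 = 0.294.
From t_s ≈ 4/(ζω_n): ω_n = 4/(ζ·t_s) = 4/(0.294·0.0257) = 529 rad/s.

ω_n ≈ 529 rad/s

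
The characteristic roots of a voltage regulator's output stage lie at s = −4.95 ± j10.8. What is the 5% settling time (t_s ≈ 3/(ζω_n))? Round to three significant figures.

t_s ≈ 0.606 s

For poles at −σ ± jω_d, ζω_n = σ = 4.95, so t_s ≈ 3/σ = 0.606 s.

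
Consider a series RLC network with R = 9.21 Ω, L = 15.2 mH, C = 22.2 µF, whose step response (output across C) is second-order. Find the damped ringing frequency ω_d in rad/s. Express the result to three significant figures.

For a series RLC circuit (capacitor voltage as output), ω_n = 1/√(LC) = 1/√(15.2 mH · 22.2 µF) = 1720 rad/s.
ζ = (R/2)·√(C/L) = (9.21/2)·√(22.2 µF/15.2 mH) = 0.176.
ω_d = ω_n√(1−ζ²) = 1690 rad/s.

ω_d ≈ 1690 rad/s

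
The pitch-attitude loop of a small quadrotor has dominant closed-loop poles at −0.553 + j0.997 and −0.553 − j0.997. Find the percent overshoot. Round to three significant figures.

|pole| = ω_n = √(0.553² + 0.997²) = 1.14 rad/s; ζ = cos θ = σ/ω_n = 0.485.
%OS = 100 e^{−πζ/√(1−ζ²)} with ζ = 0.485 gives 17.5%.

%OS ≈ 17.5%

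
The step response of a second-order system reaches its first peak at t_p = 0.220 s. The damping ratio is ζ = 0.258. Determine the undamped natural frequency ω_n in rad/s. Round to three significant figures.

ω_n ≈ 14.8 rad/s

Peak time t_p = π/ω_d, so ω_d = π/t_p = π/0.220 = 14.3 rad/s.
ω_n = ω_d/√(1−ζ²) = 14.3/√0.933 = 14.8 rad/s.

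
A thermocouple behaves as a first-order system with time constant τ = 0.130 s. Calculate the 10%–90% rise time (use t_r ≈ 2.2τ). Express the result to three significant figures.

t_r ≈ 2.2τ = 0.286 s.

t_r ≈ 0.286 s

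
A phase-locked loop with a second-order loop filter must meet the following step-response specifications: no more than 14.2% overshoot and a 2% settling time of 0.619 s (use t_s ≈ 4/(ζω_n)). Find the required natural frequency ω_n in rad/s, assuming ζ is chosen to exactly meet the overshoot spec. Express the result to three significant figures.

ω_n ≈ 12.2 rad/s

From %OS = 100·exp(−πζ/√(1−ζ²)), invert to get ζ = −ln(OS)/√(π² + ln²(OS)) with OS = 0.142.
−ln 0.142 = 1.952, so ζ = 1.952/√(π² + 3.810) = 0.528.
Then ω_n = 4/(ζ t_s) = 4/(0.528 × 0.619) = 12.2 rad/s.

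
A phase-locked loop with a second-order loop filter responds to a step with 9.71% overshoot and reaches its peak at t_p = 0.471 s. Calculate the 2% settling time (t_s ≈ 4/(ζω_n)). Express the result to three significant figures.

The overshoot fixes ζ = −ln(OS)/√(π²+ln²(OS)) = 0.596.
From t_p = π/ω_d, ω_d = π/0.471 = 6.67 rad/s, so ω_n = ω_d/√(1−ζ²) = 8.31 rad/s.
t_s ≈ 4/(ζω_n) = 4/(0.596·8.31) = 0.808 s.

t_s ≈ 0.808 s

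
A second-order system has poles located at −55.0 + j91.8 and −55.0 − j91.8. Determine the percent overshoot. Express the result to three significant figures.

%OS ≈ 15.2%

The poles are at −σ ± jω_d with σ = 55.0 and ω_d = 91.8, so ω_n = √(σ²+ω_d²) = 107 rad/s and ζ = σ/ω_n = 0.514.
%OS = 100·exp(−πζ/√(1−ζ²)) = 15.2%.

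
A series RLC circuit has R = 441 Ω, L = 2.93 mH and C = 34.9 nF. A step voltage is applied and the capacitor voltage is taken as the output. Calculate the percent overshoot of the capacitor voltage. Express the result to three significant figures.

%OS ≈ 2.51%

For a series RLC circuit (capacitor voltage as output), ω_n = 1/√(LC) = 1/√(2.93 mH · 34.9 nF) = 98900 rad/s.
ζ = (R/2)·√(C/L) = (441/2)·√(34.9 nF/2.93 mH) = 0.761.
Overshoot: exp(−π·0.761/√(1−0.761²)) = 0.0251, i.e. 2.51%.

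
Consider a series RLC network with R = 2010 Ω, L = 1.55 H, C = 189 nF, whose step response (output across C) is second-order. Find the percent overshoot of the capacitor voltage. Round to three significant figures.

%OS ≈ 30.8%

For a series RLC circuit (capacitor voltage as output), ω_n = 1/√(LC) = 1/√(1.55 H · 189 nF) = 1850 rad/s.
ζ = (R/2)·√(C/L) = (2010/2)·√(189 nF/1.55 H) = 0.351.
%OS = 100·exp(−πζ/√(1−ζ²)) = 30.8%.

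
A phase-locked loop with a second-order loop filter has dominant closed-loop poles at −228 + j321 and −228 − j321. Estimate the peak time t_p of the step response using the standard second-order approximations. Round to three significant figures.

t_p = π/ω_d with ω_d = 321 (the imaginary part), so t_p = 0.00979 s.

t_p ≈ 0.00979 s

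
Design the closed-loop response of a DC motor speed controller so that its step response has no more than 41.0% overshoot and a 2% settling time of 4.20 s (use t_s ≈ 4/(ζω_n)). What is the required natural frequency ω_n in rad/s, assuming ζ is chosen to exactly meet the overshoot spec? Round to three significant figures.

ω_n ≈ 3.49 rad/s

From %OS = 100·exp(−πζ/√(1−ζ²)), invert to get ζ = −ln(OS)/√(π² + ln²(OS)) with OS = 0.410.
−ln 0.410 = 0.8916, so ζ = 0.8916/√(π² + 0.7949) = 0.273.
Then ω_n = 4/(ζ t_s) = 4/(0.273 × 4.20) = 3.49 rad/s.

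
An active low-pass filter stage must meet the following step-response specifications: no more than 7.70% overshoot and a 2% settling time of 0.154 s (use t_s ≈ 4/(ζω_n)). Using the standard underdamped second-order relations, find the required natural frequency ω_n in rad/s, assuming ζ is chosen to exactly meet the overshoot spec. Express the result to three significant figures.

ω_n ≈ 41.1 rad/s

From %OS = 100·exp(−πζ/√(1−ζ²)), invert to get ζ = −ln(OS)/√(π² + ln²(OS)) with OS = 0.0770.
−ln 0.0770 = 2.564, so ζ = 2.564/√(π² + 6.574) = 0.632.
Then ω_n = 4/(ζ t_s) = 4/(0.632 × 0.154) = 41.1 rad/s.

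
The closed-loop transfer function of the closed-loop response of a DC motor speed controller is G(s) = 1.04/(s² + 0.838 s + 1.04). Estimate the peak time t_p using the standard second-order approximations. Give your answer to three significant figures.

t_p ≈ 3.38 s

Comparing the denominator to s² + 2ζω_n s + ω_n²: ω_n = √1.04 = 1.02 rad/s, and 2ζω_n = 0.838 so ζ = 0.838/(2·1.02) = 0.411.
ω_d = ω_n√(1−ζ²) = 0.930 rad/s. Then t_p = π/ω_d = 3.38 s.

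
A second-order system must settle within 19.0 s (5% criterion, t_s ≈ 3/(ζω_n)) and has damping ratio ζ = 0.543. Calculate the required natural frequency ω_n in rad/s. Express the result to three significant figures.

Rearranging t_s ≈ 3/(ζω_n) gives ω_n = 3/(ζ·t_s) = 3/(0.543 × 19.0) = 0.291 rad/s.

ω_n ≈ 0.291 rad/s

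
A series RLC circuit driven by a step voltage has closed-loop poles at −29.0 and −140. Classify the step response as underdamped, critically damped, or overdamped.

overdamped

Since the poles are distinct, negative and real, the response is overdamped.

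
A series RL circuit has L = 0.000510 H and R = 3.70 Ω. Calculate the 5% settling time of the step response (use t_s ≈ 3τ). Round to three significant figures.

τ = L/R = 0.000510/3.70 = 0.000138 s.
t_s ≈ 3τ = 0.000414 s.

t_s ≈ 0.000414 s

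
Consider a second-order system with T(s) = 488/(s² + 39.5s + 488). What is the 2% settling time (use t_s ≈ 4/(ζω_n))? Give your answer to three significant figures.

Comparing the denominator to s² + 2ζω_n s + ω_n²: ω_n = √488 = 22.1 rad/s, and 2ζω_n = 39.5 so ζ = 39.5/(2·22.1) = 0.894.
t_s ≈ 4/(ζω_n) = 4/(0.894·22.1) = 0.203 s.

t_s ≈ 0.203 s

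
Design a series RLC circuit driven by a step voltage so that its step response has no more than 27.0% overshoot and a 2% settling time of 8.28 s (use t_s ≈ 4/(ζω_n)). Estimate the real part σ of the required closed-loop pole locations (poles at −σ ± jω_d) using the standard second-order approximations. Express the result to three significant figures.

σ ≈ 0.483

The settling-time spec alone fixes σ = ζω_n = 4/t_s = 4/8.28 = 0.483.
(Overshoot then fixes ζ = 0.385 and hence ω_d = σ·√(1−ζ²)/ζ = 1.16 rad/s.)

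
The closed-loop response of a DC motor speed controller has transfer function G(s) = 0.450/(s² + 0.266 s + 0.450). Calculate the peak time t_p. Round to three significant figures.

t_p ≈ 4.78 s

Matching coefficients with s² + 2ζω_n s + ω_n² gives ω_n² = 0.450 ⇒ ω_n = 0.671 rad/s, and ζ = 0.266/(2ω_n) = 0.198.
ω_d = 0.671·√(1 − 0.198²) = 0.658 rad/s. Then t_p = π/ω_d = 4.78 s.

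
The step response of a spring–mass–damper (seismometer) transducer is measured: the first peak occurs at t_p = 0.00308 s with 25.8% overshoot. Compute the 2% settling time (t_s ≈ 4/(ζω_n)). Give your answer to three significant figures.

t_s ≈ 0.00909 s

ζ from %OS: ζ = |ln 0.258|/√(π²+ln²0.258) = 0.396.
From t_p = π/ω_d, ω_d = π/0.00308 = 1020 rad/s, so ω_n = ω_d/√(1−ζ²) = 1110 rad/s.
t_s ≈ 4/(ζω_n) = 4/(0.396·1110) = 0.00909 s.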